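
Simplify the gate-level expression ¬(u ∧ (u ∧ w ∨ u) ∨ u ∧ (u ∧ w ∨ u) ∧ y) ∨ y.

¬u ∨ y

¬(u ∧ (u ∧ w ∨ u) ∨ u ∧ (u ∧ w ∨ u) ∧ y) ∨ y
= ¬(u ∧ (u ∧ w ∨ u)) ∨ y   (absorption)
= ¬(u ∧ u) ∨ y   (absorption)
= ¬u ∨ y   (idempotence)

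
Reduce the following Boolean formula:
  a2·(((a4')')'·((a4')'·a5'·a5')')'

a2·(((a4')')'·((a4')'·a5'·a5')')'
= a2·(((a4')')'·((a4')'·a5')')'   [idempotence]
= a2·((a4')'+(a4')'·a5')   [De Morgan]
= a2·(a4')'   [absorption]
= a2·a4   [double negation]

a2·a4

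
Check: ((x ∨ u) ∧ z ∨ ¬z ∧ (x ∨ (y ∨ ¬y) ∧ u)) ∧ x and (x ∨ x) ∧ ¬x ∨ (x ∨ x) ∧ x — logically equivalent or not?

Yes

E1: ((x ∨ u) ∧ z ∨ ¬z ∧ (x ∨ (y ∨ ¬y) ∧ u)) ∧ x
    = ((x ∨ u) ∧ z ∨ ¬z ∧ (x ∨ u)) ∧ x   [complement / identity]
    = (x ∨ u) ∧ x   [distribution]
    = x   [absorption]
E2: (x ∨ x) ∧ ¬x ∨ (x ∨ x) ∧ x
    = x ∨ x   [distribution]
    = x   [idempotence]
Both reduce to x, so they are equivalent.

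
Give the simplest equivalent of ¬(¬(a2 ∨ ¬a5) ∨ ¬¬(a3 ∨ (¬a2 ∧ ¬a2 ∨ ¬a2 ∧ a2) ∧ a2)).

¬(¬(a2 ∨ ¬a5) ∨ ¬¬(a3 ∨ (¬a2 ∧ ¬a2 ∨ ¬a2 ∧ a2) ∧ a2))
= ¬(¬(a2 ∨ ¬a5) ∨ ¬¬(a3 ∨ ¬a2 ∧ a2))
= ¬(¬(a2 ∨ ¬a5) ∨ ¬¬a3)
= (a2 ∨ ¬a5) ∧ ¬a3

(a2 ∨ ¬a5) ∧ ¬a3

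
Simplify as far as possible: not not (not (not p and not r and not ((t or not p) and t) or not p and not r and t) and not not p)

p

not not (not (not p and not r and not ((t or not p) and t) or not p and not r and t) and not not p)
= not not (not (not p and not r and not t or not p and not r and t) and not not p)
= not not (not (not p and not r) and not not p)
= not (not p and not r or not p)
= not not p
= p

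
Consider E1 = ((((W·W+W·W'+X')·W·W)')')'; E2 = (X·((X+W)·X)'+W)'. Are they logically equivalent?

E1: ((((W·W+W·W'+X')·W·W)')')'
    = ((W·W+W·W'+X')·W·W)'   [double negation]
    = ((W+X')·W·W)'   [distribution]
    = (W·W)'   [absorption]
    = W'   [idempotence]
E2: (X·((X+W)·X)'+W)'
    = (X·X'+W)'   [absorption]
    = W'   [complement / identity]
Both reduce to W', so they are equivalent.

Yes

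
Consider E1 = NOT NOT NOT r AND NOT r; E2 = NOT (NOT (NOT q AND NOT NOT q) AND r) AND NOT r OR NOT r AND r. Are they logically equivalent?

Yes

E1: NOT NOT NOT r AND NOT r
    = NOT r AND NOT r
    = NOT r
E2: NOT (NOT (NOT q AND NOT NOT q) AND r) AND NOT r OR NOT r AND r
    = NOT ((q OR NOT q) AND r) AND NOT r OR NOT r AND r
    = NOT r AND NOT r OR NOT r AND r
    = NOT r
Both reduce to NOT r, so they are equivalent.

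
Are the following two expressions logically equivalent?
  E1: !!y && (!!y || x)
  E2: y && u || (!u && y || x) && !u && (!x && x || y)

E1: !!y && (!!y || x)
    = !!y   — absorption
    = y   — double negation
E2: y && u || (!u && y || x) && !u && (!x && x || y)
    = y && u || (!u && y || x) && !u && y   — complement / identity
    = y && u || !u && y   — absorption
    = y   — distribution
Both reduce to y, so they are equivalent.

Yes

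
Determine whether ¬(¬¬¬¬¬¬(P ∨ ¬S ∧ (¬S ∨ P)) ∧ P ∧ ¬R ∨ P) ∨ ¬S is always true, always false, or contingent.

contingent

¬(¬¬¬¬¬¬(P ∨ ¬S ∧ (¬S ∨ P)) ∧ P ∧ ¬R ∨ P) ∨ ¬S
= ¬(¬¬¬¬(P ∨ ¬S ∧ (¬S ∨ P)) ∧ P ∧ ¬R ∨ P) ∨ ¬S   (double negation)
= ¬(¬¬(P ∨ ¬S ∧ (¬S ∨ P)) ∧ P ∧ ¬R ∨ P) ∨ ¬S   (double negation)
= ¬((P ∨ ¬S ∧ (¬S ∨ P)) ∧ P ∧ ¬R ∨ P) ∨ ¬S   (double negation)
= ¬((P ∨ ¬S) ∧ P ∧ ¬R ∨ P) ∨ ¬S   (absorption)
= ¬(P ∧ ¬R ∨ P) ∨ ¬S   (absorption)
= ¬P ∨ ¬S   (absorption)
This depends on P, S, so it is not a constant.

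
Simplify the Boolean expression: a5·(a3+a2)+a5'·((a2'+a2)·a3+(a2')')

a5·(a3+a2)+a5'·((a2'+a2)·a3+(a2')')
= a5·(a3+a2)+a5'·(a3+(a2')')   (complement / identity)
= a5·(a3+a2)+a5'·(a3+a2)   (double negation)
= a3+a2   (distribution)

a3+a2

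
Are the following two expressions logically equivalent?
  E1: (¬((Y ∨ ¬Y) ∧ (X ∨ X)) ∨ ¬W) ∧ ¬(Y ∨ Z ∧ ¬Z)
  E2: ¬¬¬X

E1: (¬((Y ∨ ¬Y) ∧ (X ∨ X)) ∨ ¬W) ∧ ¬(Y ∨ Z ∧ ¬Z)
    = (¬(X ∨ X) ∨ ¬W) ∧ ¬(Y ∨ Z ∧ ¬Z)   (complement / identity)
    = (¬X ∨ ¬W) ∧ ¬(Y ∨ Z ∧ ¬Z)   (idempotence)
    = (¬X ∨ ¬W) ∧ ¬Y   (complement / identity)
E2: ¬¬¬X
    = ¬X   (double negation)
These differ: at W=0, X=0, Y=1, Z=0, E1 = 0 but E2 = 1.

No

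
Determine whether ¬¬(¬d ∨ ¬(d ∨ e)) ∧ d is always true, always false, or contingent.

¬¬(¬d ∨ ¬(d ∨ e)) ∧ d
= ¬(d ∧ (d ∨ e)) ∧ d
= ¬d ∧ d
= False

always false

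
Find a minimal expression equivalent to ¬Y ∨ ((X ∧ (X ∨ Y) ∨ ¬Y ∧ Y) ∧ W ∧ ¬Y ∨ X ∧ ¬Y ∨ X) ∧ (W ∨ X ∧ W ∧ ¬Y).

¬Y ∨ X ∧ W

¬Y ∨ ((X ∧ (X ∨ Y) ∨ ¬Y ∧ Y) ∧ W ∧ ¬Y ∨ X ∧ ¬Y ∨ X) ∧ (W ∨ X ∧ W ∧ ¬Y)
= ¬Y ∨ ((X ∧ (X ∨ Y) ∨ ¬Y ∧ Y) ∧ W ∧ ¬Y ∨ X) ∧ (W ∨ X ∧ W ∧ ¬Y)
= ¬Y ∨ (X ∧ (X ∨ Y) ∧ W ∧ ¬Y ∨ X) ∧ (W ∨ X ∧ W ∧ ¬Y)
= ¬Y ∨ (X ∧ W ∧ ¬Y ∨ X) ∧ (W ∨ X ∧ W ∧ ¬Y)
= ¬Y ∨ X ∧ W ∧ ¬Y ∨ X ∧ W
= ¬Y ∨ X ∧ W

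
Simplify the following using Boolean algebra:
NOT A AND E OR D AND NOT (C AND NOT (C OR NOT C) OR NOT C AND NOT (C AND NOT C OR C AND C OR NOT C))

NOT A AND E OR D

NOT A AND E OR D AND NOT (C AND NOT (C OR NOT C) OR NOT C AND NOT (C AND NOT C OR C AND C OR NOT C))
= NOT A AND E OR D AND NOT (C AND NOT (C OR NOT C) OR NOT C AND NOT (C OR NOT C))
= NOT A AND E OR D AND NOT NOT (C OR NOT C)
= NOT A AND E OR D AND (C OR NOT C)
= NOT A AND E OR D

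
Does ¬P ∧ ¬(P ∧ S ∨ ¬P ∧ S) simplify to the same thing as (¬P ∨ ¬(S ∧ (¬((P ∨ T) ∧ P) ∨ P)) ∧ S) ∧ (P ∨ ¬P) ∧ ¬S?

E1: ¬P ∧ ¬(P ∧ S ∨ ¬P ∧ S)
    = ¬P ∧ ¬S   [distribution]
E2: (¬P ∨ ¬(S ∧ (¬((P ∨ T) ∧ P) ∨ P)) ∧ S) ∧ (P ∨ ¬P) ∧ ¬S
    = (¬P ∨ ¬(S ∧ (¬P ∨ P)) ∧ S) ∧ (P ∨ ¬P) ∧ ¬S   [absorption]
    = (¬P ∨ ¬S ∧ S) ∧ (P ∨ ¬P) ∧ ¬S   [complement / identity]
    = ¬P ∧ (P ∨ ¬P) ∧ ¬S   [complement / identity]
    = ¬P ∧ ¬S   [complement / identity]
Both reduce to ¬P ∧ ¬S, so they are equivalent.

Yes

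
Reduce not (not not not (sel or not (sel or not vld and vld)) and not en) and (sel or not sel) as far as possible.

True

not (not not not (sel or not (sel or not vld and vld)) and not en) and (sel or not sel)
= not (not (sel or not (sel or not vld and vld)) and not en) and (sel or not sel)
= not (not (sel or not sel) and not en) and (sel or not sel)
= (sel or not sel or en) and (sel or not sel)
= sel or not sel
= True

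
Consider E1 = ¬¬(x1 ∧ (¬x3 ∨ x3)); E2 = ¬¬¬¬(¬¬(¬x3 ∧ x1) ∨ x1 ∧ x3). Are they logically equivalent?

Yes

E1: ¬¬(x1 ∧ (¬x3 ∨ x3))
    = x1 ∧ (¬x3 ∨ x3)
    = x1
E2: ¬¬¬¬(¬¬(¬x3 ∧ x1) ∨ x1 ∧ x3)
    = ¬¬(¬¬(¬x3 ∧ x1) ∨ x1 ∧ x3)
    = ¬¬(¬x3 ∧ x1 ∨ x1 ∧ x3)
    = ¬¬x1
    = x1
Both reduce to x1, so they are equivalent.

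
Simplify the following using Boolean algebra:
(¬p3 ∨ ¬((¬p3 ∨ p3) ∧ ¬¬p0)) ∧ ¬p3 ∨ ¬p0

¬p3 ∨ ¬p0

(¬p3 ∨ ¬((¬p3 ∨ p3) ∧ ¬¬p0)) ∧ ¬p3 ∨ ¬p0
= (¬p3 ∨ ¬((¬p3 ∨ p3) ∧ p0)) ∧ ¬p3 ∨ ¬p0   [double negation]
= (¬p3 ∨ ¬p0) ∧ ¬p3 ∨ ¬p0   [complement / identity]
= ¬p3 ∨ ¬p0   [absorption]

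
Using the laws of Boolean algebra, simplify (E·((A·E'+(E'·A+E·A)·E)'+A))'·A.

(E·((A·E'+(E'·A+E·A)·E)'+A))'·A
= (E·((A·E'+A·E)'+A))'·A
= (E·(A'+A))'·A
= E'·A

E'·A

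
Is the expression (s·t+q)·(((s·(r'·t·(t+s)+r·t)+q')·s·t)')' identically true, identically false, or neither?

(s·t+q)·(((s·(r'·t·(t+s)+r·t)+q')·s·t)')'
= (s·t+q)·(((s·(r'·t+r·t)+q')·s·t)')'   [absorption]
= (s·t+q)·(s·(r'·t+r·t)+q')·s·t   [double negation]
= (s·t+q)·(s·t+q')·s·t   [distribution]
= (s·t+q)·s·t   [absorption]
= s·t   [absorption]
This depends on s, t, so it is not a constant.

neither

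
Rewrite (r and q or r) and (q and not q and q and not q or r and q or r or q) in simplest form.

(r and q or r) and (q and not q and q and not q or r and q or r or q)
= (r and q or r) and (q and not q or r and q or r or q)
= (r and q or r) and (r and q or r or q)
= r and q or r
= r

r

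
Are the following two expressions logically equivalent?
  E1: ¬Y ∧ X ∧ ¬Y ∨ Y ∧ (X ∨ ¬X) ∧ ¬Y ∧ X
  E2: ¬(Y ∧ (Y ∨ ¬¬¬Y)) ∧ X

E1: ¬Y ∧ X ∧ ¬Y ∨ Y ∧ (X ∨ ¬X) ∧ ¬Y ∧ X
    = ¬Y ∧ X ∧ ¬Y ∨ Y ∧ ¬Y ∧ X   [complement / identity]
    = ¬Y ∧ X   [distribution]
E2: ¬(Y ∧ (Y ∨ ¬¬¬Y)) ∧ X
    = ¬(Y ∧ (Y ∨ ¬Y)) ∧ X   [double negation]
    = ¬Y ∧ X   [complement / identity]
Both reduce to ¬Y ∧ X, so they are equivalent.

Yes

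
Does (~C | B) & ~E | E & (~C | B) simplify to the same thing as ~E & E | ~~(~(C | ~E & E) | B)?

Yes

E1: (~C | B) & ~E | E & (~C | B)
    = ~C | B   [distribution]
E2: ~E & E | ~~(~(C | ~E & E) | B)
    = ~E & E | ~~(~C | B)   [complement / identity]
    = ~E & E | ~C | B   [double negation]
    = ~C | B   [complement / identity]
Both reduce to ~C | B, so they are equivalent.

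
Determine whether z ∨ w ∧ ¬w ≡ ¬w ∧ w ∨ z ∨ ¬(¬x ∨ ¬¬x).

E1: z ∨ w ∧ ¬w
    = z
E2: ¬w ∧ w ∨ z ∨ ¬(¬x ∨ ¬¬x)
    = ¬w ∧ w ∨ z ∨ x ∧ ¬x
    = z ∨ x ∧ ¬x
    = z
Both reduce to z, so they are equivalent.

Yes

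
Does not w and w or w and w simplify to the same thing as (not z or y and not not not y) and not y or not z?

E1: not w and w or w and w
    = w   — distribution
E2: (not z or y and not not not y) and not y or not z
    = (not z or y and not y) and not y or not z   — double negation
    = not z and not y or not z   — complement / identity
    = not z   — absorption
These differ: at w=0, y=1, z=0, E1 = 0 but E2 = 1.

No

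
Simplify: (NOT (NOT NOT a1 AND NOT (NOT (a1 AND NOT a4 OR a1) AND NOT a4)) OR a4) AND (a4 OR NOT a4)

(NOT (NOT NOT a1 AND NOT (NOT (a1 AND NOT a4 OR a1) AND NOT a4)) OR a4) AND (a4 OR NOT a4)
= (NOT (NOT NOT a1 AND NOT (NOT a1 AND NOT a4)) OR a4) AND (a4 OR NOT a4)
= (NOT (NOT NOT a1 AND (a1 OR a4)) OR a4) AND (a4 OR NOT a4)
= NOT (NOT NOT a1 AND (a1 OR a4)) OR a4
= NOT (a1 AND (a1 OR a4)) OR a4
= NOT a1 OR a4

NOT a1 OR a4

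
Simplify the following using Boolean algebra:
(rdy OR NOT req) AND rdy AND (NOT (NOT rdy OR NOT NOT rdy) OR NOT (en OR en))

(rdy OR NOT req) AND rdy AND (NOT (NOT rdy OR NOT NOT rdy) OR NOT (en OR en))
= (rdy OR NOT req) AND rdy AND (rdy AND NOT rdy OR NOT (en OR en))   [De Morgan]
= rdy AND (rdy AND NOT rdy OR NOT (en OR en))   [absorption]
= rdy AND NOT (en OR en)   [complement / identity]
= rdy AND NOT en   [idempotence]

rdy AND NOT en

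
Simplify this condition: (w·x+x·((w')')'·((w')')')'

x'

(w·x+x·((w')')'·((w')')')'
= (w·x+x·((w')')')'
= (w·x+x·w')'
= x'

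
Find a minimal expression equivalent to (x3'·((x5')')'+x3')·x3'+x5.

x3'+x5

(x3'·((x5')')'+x3')·x3'+x5
= (x3'·x5'+x3')·x3'+x5   — double negation
= x3'·x3'+x5   — absorption
= x3'+x5   — idempotence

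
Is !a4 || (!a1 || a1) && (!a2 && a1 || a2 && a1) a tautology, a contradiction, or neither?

neither

!a4 || (!a1 || a1) && (!a2 && a1 || a2 && a1)
= !a4 || !a2 && a1 || a2 && a1   [complement / identity]
= !a4 || a1   [distribution]
This depends on a1, a4, so it is not a constant.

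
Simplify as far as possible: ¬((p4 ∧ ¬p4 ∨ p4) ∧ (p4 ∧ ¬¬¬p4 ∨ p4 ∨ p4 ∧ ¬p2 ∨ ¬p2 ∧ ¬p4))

¬p4

¬((p4 ∧ ¬p4 ∨ p4) ∧ (p4 ∧ ¬¬¬p4 ∨ p4 ∨ p4 ∧ ¬p2 ∨ ¬p2 ∧ ¬p4))
= ¬((p4 ∧ ¬p4 ∨ p4) ∧ (p4 ∧ ¬¬¬p4 ∨ p4 ∨ ¬p2))
= ¬((p4 ∧ ¬p4 ∨ p4) ∧ (p4 ∧ ¬p4 ∨ p4 ∨ ¬p2))
= ¬(p4 ∧ ¬p4 ∨ p4)
= ¬p4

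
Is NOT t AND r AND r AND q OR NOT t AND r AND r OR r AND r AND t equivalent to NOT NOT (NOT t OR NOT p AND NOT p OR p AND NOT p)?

E1: NOT t AND r AND r AND q OR NOT t AND r AND r OR r AND r AND t
    = NOT t AND r AND r OR r AND r AND t   [absorption]
    = r AND r   [distribution]
    = r   [idempotence]
E2: NOT NOT (NOT t OR NOT p AND NOT p OR p AND NOT p)
    = NOT NOT (NOT t OR NOT p)   [distribution]
    = NOT t OR NOT p   [double negation]
These differ: at p=0, q=1, r=0, t=0, E1 = 0 but E2 = 1.

No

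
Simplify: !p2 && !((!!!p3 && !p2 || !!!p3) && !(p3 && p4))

!p2 && p3

!p2 && !((!!!p3 && !p2 || !!!p3) && !(p3 && p4))
= !p2 && !(!!!p3 && !(p3 && p4))
= !p2 && !(!p3 && !(p3 && p4))
= !p2 && (p3 || p3 && p4)
= !p2 && p3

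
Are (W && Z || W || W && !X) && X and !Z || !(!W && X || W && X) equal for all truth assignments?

No

E1: (W && Z || W || W && !X) && X
    = (W && Z || W) && X
    = W && X
E2: !Z || !(!W && X || W && X)
    = !Z || !X
These differ: at W=0, X=0, Z=0, E1 = 0 but E2 = 1.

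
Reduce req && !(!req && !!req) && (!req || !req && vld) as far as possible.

req && !(!req && !!req) && (!req || !req && vld)
= req && (req || !req) && (!req || !req && vld)   — De Morgan
= req && (req || !req) && !req   — absorption
= req && !req   — complement / identity
= false   — complement

false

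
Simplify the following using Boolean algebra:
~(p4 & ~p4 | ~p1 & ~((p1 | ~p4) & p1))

~(p4 & ~p4 | ~p1 & ~((p1 | ~p4) & p1))
= ~(p4 & ~p4 | ~p1 & ~p1)   [absorption]
= ~(~p1 & ~p1)   [complement / identity]
= ~~p1   [idempotence]
= p1   [double negation]

p1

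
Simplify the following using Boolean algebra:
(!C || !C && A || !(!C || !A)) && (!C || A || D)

!C || A

(!C || !C && A || !(!C || !A)) && (!C || A || D)
= (!C || !C && A || C && A) && (!C || A || D)   (De Morgan)
= (!C || A) && (!C || A || D)   (distribution)
= !C || A   (absorption)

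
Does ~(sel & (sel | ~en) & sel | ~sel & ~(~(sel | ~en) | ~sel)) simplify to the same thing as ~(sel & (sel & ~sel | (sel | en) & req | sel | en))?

Yes

E1: ~(sel & (sel | ~en) & sel | ~sel & ~(~(sel | ~en) | ~sel))
    = ~(sel & (sel | ~en) & sel | ~sel & (sel | ~en) & sel)   [De Morgan]
    = ~((sel | ~en) & sel)   [distribution]
    = ~sel   [absorption]
E2: ~(sel & (sel & ~sel | (sel | en) & req | sel | en))
    = ~(sel & (sel & ~sel | sel | en))   [absorption]
    = ~(sel & (sel | en))   [complement / identity]
    = ~sel   [absorption]
Both reduce to ~sel, so they are equivalent.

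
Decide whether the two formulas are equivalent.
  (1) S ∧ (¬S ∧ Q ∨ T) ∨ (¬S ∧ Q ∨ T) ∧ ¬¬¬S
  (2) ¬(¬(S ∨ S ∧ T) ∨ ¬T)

E1: S ∧ (¬S ∧ Q ∨ T) ∨ (¬S ∧ Q ∨ T) ∧ ¬¬¬S
    = S ∧ (¬S ∧ Q ∨ T) ∨ (¬S ∧ Q ∨ T) ∧ ¬S
    = ¬S ∧ Q ∨ T
E2: ¬(¬(S ∨ S ∧ T) ∨ ¬T)
    = (S ∨ S ∧ T) ∧ T
    = S ∧ T
These differ: at Q=1, S=0, T=1, E1 = 1 but E2 = 0.

No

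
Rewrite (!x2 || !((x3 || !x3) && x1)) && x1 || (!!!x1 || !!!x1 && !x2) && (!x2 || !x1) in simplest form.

!x2 || !x1

(!x2 || !((x3 || !x3) && x1)) && x1 || (!!!x1 || !!!x1 && !x2) && (!x2 || !x1)
= (!x2 || !((x3 || !x3) && x1)) && x1 || !!!x1 && (!x2 || !x1)
= (!x2 || !x1) && x1 || !!!x1 && (!x2 || !x1)
= (!x2 || !x1) && x1 || !x1 && (!x2 || !x1)
= !x2 || !x1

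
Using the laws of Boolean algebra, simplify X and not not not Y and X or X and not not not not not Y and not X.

X and not Y

X and not not not Y and X or X and not not not not not Y and not X
= X and not not not Y and X or X and not not not Y and not X   [double negation]
= X and not not not Y   [distribution]
= X and not Y   [double negation]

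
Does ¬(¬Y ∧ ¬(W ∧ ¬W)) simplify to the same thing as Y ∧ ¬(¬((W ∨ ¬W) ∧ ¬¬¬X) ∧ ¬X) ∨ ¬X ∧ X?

E1: ¬(¬Y ∧ ¬(W ∧ ¬W))
    = Y ∨ W ∧ ¬W   [De Morgan]
    = Y   [complement / identity]
E2: Y ∧ ¬(¬((W ∨ ¬W) ∧ ¬¬¬X) ∧ ¬X) ∨ ¬X ∧ X
    = Y ∧ ¬(¬((W ∨ ¬W) ∧ ¬¬¬X) ∧ ¬X)   [complement / identity]
    = Y ∧ ¬(¬¬¬¬X ∧ ¬X)   [complement / identity]
    = Y ∧ ¬(¬¬X ∧ ¬X)   [double negation]
    = Y ∧ (¬X ∨ X)   [De Morgan]
    = Y   [complement / identity]
Both reduce to Y, so they are equivalent.

Yes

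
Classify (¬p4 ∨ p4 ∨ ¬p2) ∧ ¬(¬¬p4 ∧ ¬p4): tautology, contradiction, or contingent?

(¬p4 ∨ p4 ∨ ¬p2) ∧ ¬(¬¬p4 ∧ ¬p4)
= (¬p4 ∨ p4 ∨ ¬p2) ∧ (¬p4 ∨ p4)   (De Morgan)
= ¬p4 ∨ p4   (absorption)
= True   (complement)

tautology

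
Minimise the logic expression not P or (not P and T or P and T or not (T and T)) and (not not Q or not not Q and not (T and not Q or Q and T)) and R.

not P or (not P and T or P and T or not (T and T)) and (not not Q or not not Q and not (T and not Q or Q and T)) and R
= not P or (not P and T or P and T or not (T and T)) and (not not Q or not not Q and not T) and R   (distribution)
= not P or (not P and T or P and T or not T) and (not not Q or not not Q and not T) and R   (idempotence)
= not P or (T or not T) and (not not Q or not not Q and not T) and R   (distribution)
= not P or (T or not T) and not not Q and R   (absorption)
= not P or not not Q and R   (complement / identity)
= not P or Q and R   (double negation)

not P or Q and R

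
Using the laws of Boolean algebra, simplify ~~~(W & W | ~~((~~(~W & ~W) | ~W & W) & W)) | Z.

~W | Z

~~~(W & W | ~~((~~(~W & ~W) | ~W & W) & W)) | Z
= ~~~(W & W | ~~((~W & ~W | ~W & W) & W)) | Z
= ~~~(W & W | ~~(~W & W)) | Z
= ~~~(W & W | ~W & W) | Z
= ~(W & W | ~W & W) | Z
= ~W | Z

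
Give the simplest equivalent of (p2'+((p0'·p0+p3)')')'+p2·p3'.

p2·p3'

(p2'+((p0'·p0+p3)')')'+p2·p3'
= p2·(p0'·p0+p3)'+p2·p3'   [De Morgan]
= p2·p3'+p2·p3'   [complement / identity]
= p2·p3'   [idempotence]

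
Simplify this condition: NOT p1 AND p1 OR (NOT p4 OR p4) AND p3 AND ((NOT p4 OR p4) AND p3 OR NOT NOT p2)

p3

NOT p1 AND p1 OR (NOT p4 OR p4) AND p3 AND ((NOT p4 OR p4) AND p3 OR NOT NOT p2)
= NOT p1 AND p1 OR (NOT p4 OR p4) AND p3 AND ((NOT p4 OR p4) AND p3 OR p2)
= NOT p1 AND p1 OR (NOT p4 OR p4) AND p3
= NOT p1 AND p1 OR p3
= p3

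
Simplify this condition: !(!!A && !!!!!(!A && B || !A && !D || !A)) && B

!A && B

!(!!A && !!!!!(!A && B || !A && !D || !A)) && B
= !(!!A && !!!(!A && B || !A && !D || !A)) && B   [double negation]
= (!A || !!(!A && B || !A && !D || !A)) && B   [De Morgan]
= (!A || !A && B || !A && !D || !A) && B   [double negation]
= (!A || !A && B || !A) && B   [absorption]
= (!A || !A) && B   [absorption]
= !A && B   [idempotence]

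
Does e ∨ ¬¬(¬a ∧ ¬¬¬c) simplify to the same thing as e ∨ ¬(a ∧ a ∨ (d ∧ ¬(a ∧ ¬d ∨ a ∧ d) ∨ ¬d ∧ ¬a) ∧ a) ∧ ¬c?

E1: e ∨ ¬¬(¬a ∧ ¬¬¬c)
    = e ∨ ¬¬(¬a ∧ ¬c)   — double negation
    = e ∨ ¬a ∧ ¬c   — double negation
E2: e ∨ ¬(a ∧ a ∨ (d ∧ ¬(a ∧ ¬d ∨ a ∧ d) ∨ ¬d ∧ ¬a) ∧ a) ∧ ¬c
    = e ∨ ¬(a ∧ a ∨ (d ∧ ¬a ∨ ¬d ∧ ¬a) ∧ a) ∧ ¬c   — distribution
    = e ∨ ¬(a ∧ a ∨ ¬a ∧ a) ∧ ¬c   — distribution
    = e ∨ ¬a ∧ ¬c   — distribution
Both reduce to e ∨ ¬a ∧ ¬c, so they are equivalent.

Yes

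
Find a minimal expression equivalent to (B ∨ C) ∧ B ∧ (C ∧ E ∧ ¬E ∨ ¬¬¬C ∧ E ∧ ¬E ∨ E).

B ∧ E

(B ∨ C) ∧ B ∧ (C ∧ E ∧ ¬E ∨ ¬¬¬C ∧ E ∧ ¬E ∨ E)
= (B ∨ C) ∧ B ∧ (C ∧ E ∧ ¬E ∨ ¬C ∧ E ∧ ¬E ∨ E)
= (B ∨ C) ∧ B ∧ (E ∧ ¬E ∨ E)
= B ∧ (E ∧ ¬E ∨ E)
= B ∧ E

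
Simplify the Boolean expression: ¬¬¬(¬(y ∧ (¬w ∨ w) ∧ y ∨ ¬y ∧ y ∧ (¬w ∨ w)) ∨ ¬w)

y ∧ w

¬¬¬(¬(y ∧ (¬w ∨ w) ∧ y ∨ ¬y ∧ y ∧ (¬w ∨ w)) ∨ ¬w)
= ¬¬¬(¬((y ∨ ¬y) ∧ y ∧ (¬w ∨ w)) ∨ ¬w)   (distribution)
= ¬(¬((y ∨ ¬y) ∧ y ∧ (¬w ∨ w)) ∨ ¬w)   (double negation)
= (y ∨ ¬y) ∧ y ∧ (¬w ∨ w) ∧ w   (De Morgan)
= (y ∨ ¬y) ∧ y ∧ w   (complement / identity)
= y ∧ w   (complement / identity)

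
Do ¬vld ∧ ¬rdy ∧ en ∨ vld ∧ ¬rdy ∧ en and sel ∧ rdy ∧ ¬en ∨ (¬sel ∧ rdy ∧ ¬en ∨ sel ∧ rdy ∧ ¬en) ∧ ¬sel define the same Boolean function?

No

E1: ¬vld ∧ ¬rdy ∧ en ∨ vld ∧ ¬rdy ∧ en
    = ¬rdy ∧ en
E2: sel ∧ rdy ∧ ¬en ∨ (¬sel ∧ rdy ∧ ¬en ∨ sel ∧ rdy ∧ ¬en) ∧ ¬sel
    = sel ∧ rdy ∧ ¬en ∨ rdy ∧ ¬en ∧ ¬sel
    = rdy ∧ ¬en
These differ: at en=0, rdy=1, sel=0, vld=0, E1 = 0 but E2 = 1.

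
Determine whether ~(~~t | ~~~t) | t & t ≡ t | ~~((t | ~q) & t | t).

E1: ~(~~t | ~~~t) | t & t
    = ~(~~t | ~t) | t & t
    = ~t & t | t & t
    = t
E2: t | ~~((t | ~q) & t | t)
    = t | (t | ~q) & t | t
    = t | t | t
    = t | t
    = t
Both reduce to t, so they are equivalent.

Yes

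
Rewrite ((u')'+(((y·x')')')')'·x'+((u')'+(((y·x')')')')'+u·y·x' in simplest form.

((u')'+(((y·x')')')')'·x'+((u')'+(((y·x')')')')'+u·y·x'
= ((u')'+(((y·x')')')')'+u·y·x'   (absorption)
= ((u')'+(y·x')')'+u·y·x'   (double negation)
= u'·y·x'+u·y·x'   (De Morgan)
= y·x'   (distribution)

y·x'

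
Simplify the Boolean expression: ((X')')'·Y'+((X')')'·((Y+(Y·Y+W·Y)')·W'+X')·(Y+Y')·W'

X'·(Y'+W')

((X')')'·Y'+((X')')'·((Y+(Y·Y+W·Y)')·W'+X')·(Y+Y')·W'
= ((X')')'·(Y'+((Y+(Y·Y+W·Y)')·W'+X')·(Y+Y')·W')   [distribution]
= ((X')')'·(Y'+((Y+(Y·(Y+W))')·W'+X')·(Y+Y')·W')   [distribution]
= ((X')')'·(Y'+((Y+Y')·W'+X')·(Y+Y')·W')   [absorption]
= ((X')')'·(Y'+(Y+Y')·W')   [absorption]
= X'·(Y'+(Y+Y')·W')   [double negation]
= X'·(Y'+W')   [complement / identity]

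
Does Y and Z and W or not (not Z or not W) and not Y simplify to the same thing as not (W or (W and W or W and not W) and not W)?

E1: Y and Z and W or not (not Z or not W) and not Y
    = Y and Z and W or Z and W and not Y   [De Morgan]
    = Z and W   [distribution]
E2: not (W or (W and W or W and not W) and not W)
    = not (W or W and not W)   [distribution]
    = not W   [complement / identity]
These differ: at W=0, Y=0, Z=1, E1 = 0 but E2 = 1.

No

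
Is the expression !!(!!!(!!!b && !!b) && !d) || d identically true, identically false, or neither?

!!(!!!(!!!b && !!b) && !d) || d
= !!(!!!(!!!b && b) && !d) || d   — double negation
= !!(!(!!!b && b) && !d) || d   — double negation
= !(!!!b && b || d) || d   — De Morgan
= !(!b && b || d) || d   — double negation
= !d || d   — complement / identity
= true   — complement

identically true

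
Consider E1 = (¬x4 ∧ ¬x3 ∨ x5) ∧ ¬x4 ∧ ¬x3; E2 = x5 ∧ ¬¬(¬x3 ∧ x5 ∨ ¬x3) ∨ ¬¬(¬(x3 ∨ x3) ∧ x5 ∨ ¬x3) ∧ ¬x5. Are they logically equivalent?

E1: (¬x4 ∧ ¬x3 ∨ x5) ∧ ¬x4 ∧ ¬x3
    = ¬x4 ∧ ¬x3   [absorption]
E2: x5 ∧ ¬¬(¬x3 ∧ x5 ∨ ¬x3) ∨ ¬¬(¬(x3 ∨ x3) ∧ x5 ∨ ¬x3) ∧ ¬x5
    = x5 ∧ ¬¬(¬x3 ∧ x5 ∨ ¬x3) ∨ ¬¬(¬x3 ∧ x5 ∨ ¬x3) ∧ ¬x5   [idempotence]
    = ¬¬(¬x3 ∧ x5 ∨ ¬x3)   [distribution]
    = ¬¬¬x3   [absorption]
    = ¬x3   [double negation]
These differ: at x3=0, x4=1, x5=0, E1 = 0 but E2 = 1.

No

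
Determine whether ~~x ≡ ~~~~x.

E1: ~~x
    = x   [double negation]
E2: ~~~~x
    = ~~x   [double negation]
    = x   [double negation]
Both reduce to x, so they are equivalent.

Yes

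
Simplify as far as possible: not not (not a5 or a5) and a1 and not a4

not not (not a5 or a5) and a1 and not a4
= (not a5 or a5) and a1 and not a4   — double negation
= a1 and not a4   — complement / identity

a1 and not a4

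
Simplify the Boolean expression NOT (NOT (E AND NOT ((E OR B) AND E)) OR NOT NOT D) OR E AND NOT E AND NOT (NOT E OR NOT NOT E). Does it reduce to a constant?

NOT (NOT (E AND NOT ((E OR B) AND E)) OR NOT NOT D) OR E AND NOT E AND NOT (NOT E OR NOT NOT E)
= NOT (NOT (E AND NOT ((E OR B) AND E)) OR NOT NOT D) OR E AND NOT E AND E AND NOT E   — De Morgan
= E AND NOT ((E OR B) AND E) AND NOT D OR E AND NOT E AND E AND NOT E   — De Morgan
= E AND NOT ((E OR B) AND E) AND NOT D OR E AND NOT E   — idempotence
= E AND NOT E AND NOT D OR E AND NOT E   — absorption
= E AND NOT E   — absorption
= FALSE   — complement

FALSE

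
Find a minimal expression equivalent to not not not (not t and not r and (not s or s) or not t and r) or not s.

not not not (not t and not r and (not s or s) or not t and r) or not s
= not not not (not t and not r or not t and r) or not s
= not not not not t or not s
= not not t or not s
= t or not s

t or not s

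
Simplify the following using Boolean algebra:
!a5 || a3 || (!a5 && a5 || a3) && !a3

!a5 || a3 || (!a5 && a5 || a3) && !a3
= !a5 || a3 || a3 && !a3   (complement / identity)
= !a5 || a3   (complement / identity)

!a5 || a3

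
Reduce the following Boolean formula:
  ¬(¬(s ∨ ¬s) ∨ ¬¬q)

¬q

¬(¬(s ∨ ¬s) ∨ ¬¬q)
= (s ∨ ¬s) ∧ ¬q   [De Morgan]
= ¬q   [complement / identity]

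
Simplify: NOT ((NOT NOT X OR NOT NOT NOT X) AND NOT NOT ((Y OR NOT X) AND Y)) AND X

NOT Y AND X

NOT ((NOT NOT X OR NOT NOT NOT X) AND NOT NOT ((Y OR NOT X) AND Y)) AND X
= NOT ((X OR NOT NOT NOT X) AND NOT NOT ((Y OR NOT X) AND Y)) AND X   — double negation
= NOT ((X OR NOT X) AND NOT NOT ((Y OR NOT X) AND Y)) AND X   — double negation
= NOT NOT NOT ((Y OR NOT X) AND Y) AND X   — complement / identity
= NOT ((Y OR NOT X) AND Y) AND X   — double negation
= NOT Y AND X   — absorption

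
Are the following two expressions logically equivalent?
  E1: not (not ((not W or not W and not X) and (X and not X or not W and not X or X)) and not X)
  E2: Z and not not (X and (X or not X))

No

E1: not (not ((not W or not W and not X) and (X and not X or not W and not X or X)) and not X)
    = (not W or not W and not X) and (X and not X or not W and not X or X) or X   — De Morgan
    = (not W or not W and not X) and (not W and not X or X) or X   — complement / identity
    = not W and X or not W and not X or X   — distribution
    = not W or X   — distribution
E2: Z and not not (X and (X or not X))
    = Z and not not X   — complement / identity
    = Z and X   — double negation
These differ: at W=0, X=0, Z=0, E1 = 1 but E2 = 0.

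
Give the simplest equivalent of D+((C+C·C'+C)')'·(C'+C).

D+C

D+((C+C·C'+C)')'·(C'+C)
= D+(C+C·C'+C)·(C'+C)   [double negation]
= D+(C+C)·(C'+C)   [complement / identity]
= D+C·C'+C   [distribution]
= D+C   [complement / identity]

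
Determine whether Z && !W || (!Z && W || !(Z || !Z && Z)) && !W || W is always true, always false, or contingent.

always true

Z && !W || (!Z && W || !(Z || !Z && Z)) && !W || W
= Z && !W || (!Z && W || !Z) && !W || W
= Z && !W || !Z && !W || W
= !W || W
= true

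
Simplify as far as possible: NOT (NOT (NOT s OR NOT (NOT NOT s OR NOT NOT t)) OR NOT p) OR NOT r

NOT s AND p OR NOT r

NOT (NOT (NOT s OR NOT (NOT NOT s OR NOT NOT t)) OR NOT p) OR NOT r
= NOT (NOT (NOT s OR NOT s AND NOT t) OR NOT p) OR NOT r
= (NOT s OR NOT s AND NOT t) AND p OR NOT r
= NOT s AND p OR NOT r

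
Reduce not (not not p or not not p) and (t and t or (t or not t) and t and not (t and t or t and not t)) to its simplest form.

not p and t

not (not not p or not not p) and (t and t or (t or not t) and t and not (t and t or t and not t))
= not (not not p or not not p) and (t and t or (t or not t) and t and not t)
= not (not not p or not not p) and (t and t or t and not t)
= not p and not p and (t and t or t and not t)
= not p and (t and t or t and not t)
= not p and t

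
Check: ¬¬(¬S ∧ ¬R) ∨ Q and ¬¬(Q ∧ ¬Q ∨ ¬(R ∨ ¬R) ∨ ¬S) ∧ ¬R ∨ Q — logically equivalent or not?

Yes

E1: ¬¬(¬S ∧ ¬R) ∨ Q
    = ¬S ∧ ¬R ∨ Q   (double negation)
E2: ¬¬(Q ∧ ¬Q ∨ ¬(R ∨ ¬R) ∨ ¬S) ∧ ¬R ∨ Q
    = ¬¬(¬(R ∨ ¬R) ∨ ¬S) ∧ ¬R ∨ Q   (complement / identity)
    = ¬((R ∨ ¬R) ∧ S) ∧ ¬R ∨ Q   (De Morgan)
    = ¬S ∧ ¬R ∨ Q   (complement / identity)
Both reduce to ¬S ∧ ¬R ∨ Q, so they are equivalent.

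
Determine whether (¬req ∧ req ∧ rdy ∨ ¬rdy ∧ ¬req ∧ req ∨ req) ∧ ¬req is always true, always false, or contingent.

always false

(¬req ∧ req ∧ rdy ∨ ¬rdy ∧ ¬req ∧ req ∨ req) ∧ ¬req
= (¬req ∧ req ∨ req) ∧ ¬req   [distribution]
= req ∧ ¬req   [complement / identity]
= False   [complement]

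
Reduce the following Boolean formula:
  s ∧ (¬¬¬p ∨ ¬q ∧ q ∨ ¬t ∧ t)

s ∧ ¬p

s ∧ (¬¬¬p ∨ ¬q ∧ q ∨ ¬t ∧ t)
= s ∧ (¬¬¬p ∨ ¬q ∧ q)   [complement / identity]
= s ∧ ¬¬¬p   [complement / identity]
= s ∧ ¬p   [double negation]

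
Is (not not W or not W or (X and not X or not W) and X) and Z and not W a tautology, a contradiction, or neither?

(not not W or not W or (X and not X or not W) and X) and Z and not W
= (W or not W or (X and not X or not W) and X) and Z and not W   — double negation
= (W or not W or not W and X) and Z and not W   — complement / identity
= (W or not W) and Z and not W   — absorption
= Z and not W   — complement / identity
This depends on W, Z, so it is not a constant.

neither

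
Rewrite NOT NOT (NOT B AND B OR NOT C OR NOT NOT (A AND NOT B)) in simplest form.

NOT NOT (NOT B AND B OR NOT C OR NOT NOT (A AND NOT B))
= NOT NOT (NOT B AND B OR NOT C OR A AND NOT B)   [double negation]
= NOT NOT (NOT C OR A AND NOT B)   [complement / identity]
= NOT C OR A AND NOT B   [double negation]

NOT C OR A AND NOT B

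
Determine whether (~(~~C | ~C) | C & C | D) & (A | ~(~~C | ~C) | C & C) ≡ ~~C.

No

E1: (~(~~C | ~C) | C & C | D) & (A | ~(~~C | ~C) | C & C)
    = D & A | ~(~~C | ~C) | C & C   — distribution
    = D & A | ~C & C | C & C   — De Morgan
    = D & A | C   — distribution
E2: ~~C
    = C   — double negation
These differ: at A=1, C=0, D=1, E1 = 1 but E2 = 0.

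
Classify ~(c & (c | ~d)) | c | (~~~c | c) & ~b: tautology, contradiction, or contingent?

tautology

~(c & (c | ~d)) | c | (~~~c | c) & ~b
= ~(c & (c | ~d)) | c | (~c | c) & ~b   — double negation
= ~c | c | (~c | c) & ~b   — absorption
= ~c | c   — absorption
= 1   — complement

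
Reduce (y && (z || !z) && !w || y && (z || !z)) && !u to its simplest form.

y && !u

(y && (z || !z) && !w || y && (z || !z)) && !u
= y && (z || !z) && !u   [absorption]
= y && !u   [complement / identity]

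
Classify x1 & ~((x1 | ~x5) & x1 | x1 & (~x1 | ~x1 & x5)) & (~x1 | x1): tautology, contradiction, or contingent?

contradiction

x1 & ~((x1 | ~x5) & x1 | x1 & (~x1 | ~x1 & x5)) & (~x1 | x1)
= x1 & ~((x1 | ~x5) & x1 | x1 & (~x1 | ~x1 & x5))   — complement / identity
= x1 & ~((x1 | ~x5) & x1 | x1 & ~x1)   — absorption
= x1 & ~(x1 | x1 & ~x1)   — absorption
= x1 & ~x1   — complement / identity
= 0   — complement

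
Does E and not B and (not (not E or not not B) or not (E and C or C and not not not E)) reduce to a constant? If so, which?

E and not B and (not (not E or not not B) or not (E and C or C and not not not E))
= E and not B and (E and not B or not (E and C or C and not not not E))   — De Morgan
= E and not B and (E and not B or not (E and C or C and not E))   — double negation
= E and not B and (E and not B or not C)   — distribution
= E and not B   — absorption
This depends on B, E, so it is not a constant.

no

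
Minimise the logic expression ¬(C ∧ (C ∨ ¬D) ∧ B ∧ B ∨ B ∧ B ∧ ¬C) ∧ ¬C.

¬B ∧ ¬C

¬(C ∧ (C ∨ ¬D) ∧ B ∧ B ∨ B ∧ B ∧ ¬C) ∧ ¬C
= ¬(C ∧ B ∧ B ∨ B ∧ B ∧ ¬C) ∧ ¬C   (absorption)
= ¬(B ∧ B) ∧ ¬C   (distribution)
= ¬B ∧ ¬C   (idempotence)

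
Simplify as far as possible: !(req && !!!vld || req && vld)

!(req && !!!vld || req && vld)
= !(req && !vld || req && vld)   (double negation)
= !req   (distribution)

!req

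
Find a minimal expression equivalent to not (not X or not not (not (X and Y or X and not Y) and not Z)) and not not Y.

X and Y

not (not X or not not (not (X and Y or X and not Y) and not Z)) and not not Y
= not (not X or not not (not (X and Y or X and not Y) and not Z)) and Y
= X and not (not (X and Y or X and not Y) and not Z) and Y
= X and (X and Y or X and not Y or Z) and Y
= X and (X or Z) and Y
= X and Y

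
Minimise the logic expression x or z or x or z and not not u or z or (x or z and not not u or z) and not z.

x or z or x or z and not not u or z or (x or z and not not u or z) and not z
= x or z or x or z and not not u or z   (absorption)
= x or z or x or z and u or z   (double negation)
= x or z or x or z   (absorption)
= x or z   (idempotence)

x or z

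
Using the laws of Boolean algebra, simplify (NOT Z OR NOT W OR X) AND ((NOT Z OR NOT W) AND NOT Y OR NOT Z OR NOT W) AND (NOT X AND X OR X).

(NOT Z OR NOT W) AND X

(NOT Z OR NOT W OR X) AND ((NOT Z OR NOT W) AND NOT Y OR NOT Z OR NOT W) AND (NOT X AND X OR X)
= (NOT Z OR NOT W OR X) AND (NOT Z OR NOT W) AND (NOT X AND X OR X)
= (NOT Z OR NOT W OR X) AND (NOT Z OR NOT W) AND X
= (NOT Z OR NOT W) AND X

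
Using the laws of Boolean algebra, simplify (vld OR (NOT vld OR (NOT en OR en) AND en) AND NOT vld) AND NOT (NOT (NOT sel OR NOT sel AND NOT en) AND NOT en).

(vld OR (NOT vld OR (NOT en OR en) AND en) AND NOT vld) AND NOT (NOT (NOT sel OR NOT sel AND NOT en) AND NOT en)
= (vld OR (NOT vld OR en) AND NOT vld) AND NOT (NOT (NOT sel OR NOT sel AND NOT en) AND NOT en)   [complement / identity]
= (vld OR NOT vld) AND NOT (NOT (NOT sel OR NOT sel AND NOT en) AND NOT en)   [absorption]
= (vld OR NOT vld) AND (NOT sel OR NOT sel AND NOT en OR en)   [De Morgan]
= NOT sel OR NOT sel AND NOT en OR en   [complement / identity]
= NOT sel OR en   [absorption]

NOT sel OR en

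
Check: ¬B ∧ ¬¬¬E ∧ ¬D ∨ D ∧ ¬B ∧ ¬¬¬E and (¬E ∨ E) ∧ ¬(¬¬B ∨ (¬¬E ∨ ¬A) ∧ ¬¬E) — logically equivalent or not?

Yes

E1: ¬B ∧ ¬¬¬E ∧ ¬D ∨ D ∧ ¬B ∧ ¬¬¬E
    = ¬B ∧ ¬¬¬E   (distribution)
    = ¬B ∧ ¬E   (double negation)
E2: (¬E ∨ E) ∧ ¬(¬¬B ∨ (¬¬E ∨ ¬A) ∧ ¬¬E)
    = ¬(¬¬B ∨ (¬¬E ∨ ¬A) ∧ ¬¬E)   (complement / identity)
    = ¬(¬¬B ∨ ¬¬E)   (absorption)
    = ¬B ∧ ¬E   (De Morgan)
Both reduce to ¬B ∧ ¬E, so they are equivalent.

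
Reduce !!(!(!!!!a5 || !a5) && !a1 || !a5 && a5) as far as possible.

false

!!(!(!!!!a5 || !a5) && !a1 || !a5 && a5)
= !!(!!!a5 && a5 && !a1 || !a5 && a5)   (De Morgan)
= !!(!a5 && a5 && !a1 || !a5 && a5)   (double negation)
= !!(!a5 && a5)   (absorption)
= !a5 && a5   (double negation)
= false   (complement)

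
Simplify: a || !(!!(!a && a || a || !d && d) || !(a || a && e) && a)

true

a || !(!!(!a && a || a || !d && d) || !(a || a && e) && a)
= a || !(!!(!a && a || a || !d && d) || !a && a)   — absorption
= a || !!!(!a && a || a || !d && d)   — complement / identity
= a || !!!(!a && a || a)   — complement / identity
= a || !!!a   — complement / identity
= a || !a   — double negation
= true   — complement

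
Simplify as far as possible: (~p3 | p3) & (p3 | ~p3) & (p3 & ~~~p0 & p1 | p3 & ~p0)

(~p3 | p3) & (p3 | ~p3) & (p3 & ~~~p0 & p1 | p3 & ~p0)
= (p3 | ~p3) & (p3 & ~~~p0 & p1 | p3 & ~p0)
= (p3 | ~p3) & (p3 & ~p0 & p1 | p3 & ~p0)
= (p3 | ~p3) & p3 & ~p0
= p3 & ~p0

p3 & ~p0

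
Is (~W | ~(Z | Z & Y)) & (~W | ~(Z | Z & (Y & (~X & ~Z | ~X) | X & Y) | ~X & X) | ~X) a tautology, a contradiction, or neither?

neither

(~W | ~(Z | Z & Y)) & (~W | ~(Z | Z & (Y & (~X & ~Z | ~X) | X & Y) | ~X & X) | ~X)
= (~W | ~(Z | Z & Y)) & (~W | ~(Z | Z & (Y & (~X & ~Z | ~X) | X & Y)) | ~X)   (complement / identity)
= (~W | ~(Z | Z & Y)) & (~W | ~(Z | Z & (Y & ~X | X & Y)) | ~X)   (absorption)
= (~W | ~(Z | Z & Y)) & (~W | ~(Z | Z & Y) | ~X)   (distribution)
= ~W | ~(Z | Z & Y)   (absorption)
= ~W | ~Z   (absorption)
This depends on W, Z, so it is not a constant.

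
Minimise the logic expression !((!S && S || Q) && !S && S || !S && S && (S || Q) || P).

!P

!((!S && S || Q) && !S && S || !S && S && (S || Q) || P)
= !(!S && S || !S && S && (S || Q) || P)   [absorption]
= !(!S && S || !S && S || P)   [absorption]
= !(!S && S || P)   [complement / identity]
= !P   [complement / identity]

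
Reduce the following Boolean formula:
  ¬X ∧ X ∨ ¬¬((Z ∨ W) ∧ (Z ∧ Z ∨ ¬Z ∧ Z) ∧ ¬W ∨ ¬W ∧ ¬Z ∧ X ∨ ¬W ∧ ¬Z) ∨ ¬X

¬X ∧ X ∨ ¬¬((Z ∨ W) ∧ (Z ∧ Z ∨ ¬Z ∧ Z) ∧ ¬W ∨ ¬W ∧ ¬Z ∧ X ∨ ¬W ∧ ¬Z) ∨ ¬X
= ¬X ∧ X ∨ ¬¬((Z ∨ W) ∧ Z ∧ ¬W ∨ ¬W ∧ ¬Z ∧ X ∨ ¬W ∧ ¬Z) ∨ ¬X
= ¬X ∧ X ∨ ¬¬((Z ∨ W) ∧ Z ∧ ¬W ∨ ¬W ∧ ¬Z) ∨ ¬X
= ¬X ∧ X ∨ ¬¬(Z ∧ ¬W ∨ ¬W ∧ ¬Z) ∨ ¬X
= ¬X ∧ X ∨ Z ∧ ¬W ∨ ¬W ∧ ¬Z ∨ ¬X
= Z ∧ ¬W ∨ ¬W ∧ ¬Z ∨ ¬X
= ¬W ∨ ¬X

¬W ∨ ¬X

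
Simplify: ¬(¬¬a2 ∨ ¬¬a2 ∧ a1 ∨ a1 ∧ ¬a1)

¬a2

¬(¬¬a2 ∨ ¬¬a2 ∧ a1 ∨ a1 ∧ ¬a1)
= ¬(¬¬a2 ∨ ¬¬a2 ∧ a1)   — complement / identity
= ¬¬¬a2   — absorption
= ¬a2   — double negation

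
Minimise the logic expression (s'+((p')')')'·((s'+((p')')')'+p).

s·p

(s'+((p')')')'·((s'+((p')')')'+p)
= (s'+((p')')')'   — absorption
= s·(p')'   — De Morgan
= s·p   — double negation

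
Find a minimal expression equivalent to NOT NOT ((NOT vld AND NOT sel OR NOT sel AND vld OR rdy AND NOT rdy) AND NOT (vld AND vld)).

NOT NOT ((NOT vld AND NOT sel OR NOT sel AND vld OR rdy AND NOT rdy) AND NOT (vld AND vld))
= NOT NOT ((NOT vld AND NOT sel OR NOT sel AND vld) AND NOT (vld AND vld))
= NOT NOT ((NOT vld AND NOT sel OR NOT sel AND vld) AND NOT vld)
= NOT NOT (NOT sel AND NOT vld)
= NOT sel AND NOT vld

NOT sel AND NOT vld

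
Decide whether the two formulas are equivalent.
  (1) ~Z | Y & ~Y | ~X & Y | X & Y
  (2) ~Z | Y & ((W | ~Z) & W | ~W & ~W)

E1: ~Z | Y & ~Y | ~X & Y | X & Y
    = ~Z | Y & ~Y | Y   [distribution]
    = ~Z | Y   [complement / identity]
E2: ~Z | Y & ((W | ~Z) & W | ~W & ~W)
    = ~Z | Y & (W | ~W & ~W)   [absorption]
    = ~Z | Y & (W | ~W)   [idempotence]
    = ~Z | Y   [complement / identity]
Both reduce to ~Z | Y, so they are equivalent.

Yes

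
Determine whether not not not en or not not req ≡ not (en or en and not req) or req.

Yes

E1: not not not en or not not req
    = not en or not not req   (double negation)
    = not en or req   (double negation)
E2: not (en or en and not req) or req
    = not en or req   (absorption)
Both reduce to not en or req, so they are equivalent.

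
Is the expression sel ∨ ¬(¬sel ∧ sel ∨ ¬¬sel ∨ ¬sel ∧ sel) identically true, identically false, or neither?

identically true

sel ∨ ¬(¬sel ∧ sel ∨ ¬¬sel ∨ ¬sel ∧ sel)
= sel ∨ ¬(¬¬sel ∨ ¬sel ∧ sel)   (complement / identity)
= sel ∨ ¬¬¬sel   (complement / identity)
= sel ∨ ¬sel   (double negation)
= True   (complement)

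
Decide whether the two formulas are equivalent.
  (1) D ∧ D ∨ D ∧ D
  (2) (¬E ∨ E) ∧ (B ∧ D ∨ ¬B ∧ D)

Yes

E1: D ∧ D ∨ D ∧ D
    = D ∧ D   (idempotence)
    = D   (idempotence)
E2: (¬E ∨ E) ∧ (B ∧ D ∨ ¬B ∧ D)
    = B ∧ D ∨ ¬B ∧ D   (complement / identity)
    = D   (distribution)
Both reduce to D, so they are equivalent.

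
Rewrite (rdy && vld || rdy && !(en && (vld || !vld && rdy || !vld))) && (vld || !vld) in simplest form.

(rdy && vld || rdy && !(en && (vld || !vld && rdy || !vld))) && (vld || !vld)
= rdy && vld || rdy && !(en && (vld || !vld && rdy || !vld))   — complement / identity
= (vld || !(en && (vld || !vld && rdy || !vld))) && rdy   — distribution
= (vld || !(en && (vld || !vld))) && rdy   — absorption
= (vld || !en) && rdy   — complement / identity

(vld || !en) && rdy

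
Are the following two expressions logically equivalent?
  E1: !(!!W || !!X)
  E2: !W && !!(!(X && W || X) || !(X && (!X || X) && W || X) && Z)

Yes

E1: !(!!W || !!X)
    = !W && !X   [De Morgan]
E2: !W && !!(!(X && W || X) || !(X && (!X || X) && W || X) && Z)
    = !W && !!(!(X && W || X) || !(X && W || X) && Z)   [complement / identity]
    = !W && (!(X && W || X) || !(X && W || X) && Z)   [double negation]
    = !W && !(X && W || X)   [absorption]
    = !W && !X   [absorption]
Both reduce to !W && !X, so they are equivalent.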